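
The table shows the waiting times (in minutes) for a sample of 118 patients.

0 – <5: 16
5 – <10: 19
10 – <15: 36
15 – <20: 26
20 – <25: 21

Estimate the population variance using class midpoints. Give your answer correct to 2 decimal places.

40.37

Midpoints: 2.5, 7.5, 12.5, 17.5, 22.5
n = 118, Σfm = 1560, mean = 13.2203
Σfm² = 25387.5
Σf(m − x̄)² = Σfm² − (Σfm)²/n = 25387.5 − 1560²/118 = 4763.7712
Population variance = 4763.7712 / 118 = 40.3709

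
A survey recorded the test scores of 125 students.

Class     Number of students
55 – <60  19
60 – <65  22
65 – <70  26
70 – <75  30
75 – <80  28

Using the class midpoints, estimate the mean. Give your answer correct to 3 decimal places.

Midpoints: 57.5, 62.5, 67.5, 72.5, 77.5
Σfm = 19×57.5 + 22×62.5 + 26×67.5 + 30×72.5 + 28×77.5 = 8567.5
n = Σf = 125
Mean = 8567.5 / 125 = 68.5400

68.540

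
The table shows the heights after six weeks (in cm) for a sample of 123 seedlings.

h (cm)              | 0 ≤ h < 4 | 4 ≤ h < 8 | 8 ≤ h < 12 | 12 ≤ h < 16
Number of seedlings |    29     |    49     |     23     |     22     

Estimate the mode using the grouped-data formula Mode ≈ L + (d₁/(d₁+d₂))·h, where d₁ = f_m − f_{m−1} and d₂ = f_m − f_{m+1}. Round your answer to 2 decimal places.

Modal class: 4 ≤ h < 8 (highest frequency 49).
d₁ = 49 − 29 = 20, d₂ = 49 − 23 = 26
Mode ≈ 4 + (20/(20+26)) × 4 = 4 + 1.7391 = 5.7391

5.74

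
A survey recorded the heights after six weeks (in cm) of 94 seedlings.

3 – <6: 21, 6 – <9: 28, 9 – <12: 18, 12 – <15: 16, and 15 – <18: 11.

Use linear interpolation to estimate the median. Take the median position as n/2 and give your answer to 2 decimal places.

Cumulative frequencies: 21, 49, 67, 83, 94
n = 94; position = n/2 = 47.
This falls in the class 6 – <9: L = 6, F = 21, f = 28, h = 3.
Median ≈ 6 + ((47 − 21) / 28) × 3 = 8.7857

8.79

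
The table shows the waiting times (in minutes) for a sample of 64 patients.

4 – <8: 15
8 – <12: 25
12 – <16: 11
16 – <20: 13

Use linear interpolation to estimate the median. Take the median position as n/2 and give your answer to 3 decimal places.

10.720

Cumulative frequencies: 15, 40, 51, 64
n = 64; position = n/2 = 32.
This falls in the class 8 – <12: L = 8, F = 15, f = 25, h = 4.
Median ≈ 8 + ((32 − 15) / 25) × 4 = 10.7200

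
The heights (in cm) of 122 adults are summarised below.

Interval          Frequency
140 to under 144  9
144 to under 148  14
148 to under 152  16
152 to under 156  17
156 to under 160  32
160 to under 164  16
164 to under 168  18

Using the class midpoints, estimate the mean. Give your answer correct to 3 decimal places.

155.541

Midpoints: 142, 146, 150, 154, 158, 162, 166
Σfm = 9×142 + 14×146 + 16×150 + 17×154 + 32×158 + 16×162 + 18×166 = 18976
n = Σf = 122
Mean = 18976 / 122 = 155.5410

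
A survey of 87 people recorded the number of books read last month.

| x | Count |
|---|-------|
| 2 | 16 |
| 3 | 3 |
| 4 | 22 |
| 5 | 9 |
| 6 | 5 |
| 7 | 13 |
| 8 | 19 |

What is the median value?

5

Cumulative frequencies: 16, 19, 41, 50, 55, 68, 87
n = 87, so the median is the value in position (n+1)/2 = 44.
Position 44 falls at value 5.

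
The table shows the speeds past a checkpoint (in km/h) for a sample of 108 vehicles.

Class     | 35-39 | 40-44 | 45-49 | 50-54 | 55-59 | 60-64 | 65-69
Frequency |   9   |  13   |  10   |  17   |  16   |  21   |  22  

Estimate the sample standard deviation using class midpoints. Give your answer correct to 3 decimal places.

9.746

Midpoints: 37, 42, 47, 52, 57, 62, 67
n = 108, Σfm = 5921, mean = 54.8241
Σfm² = 334777
Σf(m − x̄)² = Σfm² − (Σfm)²/n = 334777 − 5921²/108 = 10163.6574
Sample variance = 10163.6574 / 107 = 94.9875
Standard deviation = √94.9875 = 9.7462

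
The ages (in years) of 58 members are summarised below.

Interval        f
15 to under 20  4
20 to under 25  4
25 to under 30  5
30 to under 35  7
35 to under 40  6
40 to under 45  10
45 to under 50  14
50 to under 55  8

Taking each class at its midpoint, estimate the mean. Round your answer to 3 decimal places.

Midpoints: 17.5, 22.5, 27.5, 32.5, 37.5, 42.5, 47.5, 52.5
Σfm = 4×17.5 + 4×22.5 + 5×27.5 + 7×32.5 + 6×37.5 + 10×42.5 + 14×47.5 + 8×52.5 = 2260
n = Σf = 58
Mean = 2260 / 58 = 38.9655

38.966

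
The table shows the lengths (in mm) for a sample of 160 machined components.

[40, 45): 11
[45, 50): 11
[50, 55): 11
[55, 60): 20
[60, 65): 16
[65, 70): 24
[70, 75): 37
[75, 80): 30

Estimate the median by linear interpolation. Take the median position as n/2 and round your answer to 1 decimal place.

67.3

Cumulative frequencies: 11, 22, 33, 53, 69, 93, 130, 160
n = 160; position = n/2 = 80.
This falls in the class [65, 70): L = 65, F = 69, f = 24, h = 5.
Median ≈ 65 + ((80 − 69) / 24) × 5 = 67.2917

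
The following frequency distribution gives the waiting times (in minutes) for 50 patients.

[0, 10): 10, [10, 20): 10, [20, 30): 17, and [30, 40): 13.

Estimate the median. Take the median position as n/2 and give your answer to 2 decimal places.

Cumulative frequencies: 10, 20, 37, 50
n = 50; position = n/2 = 25.
This falls in the class [20, 30): L = 20, F = 20, f = 17, h = 10.
Median ≈ 20 + ((25 − 20) / 17) × 10 = 22.9412

22.94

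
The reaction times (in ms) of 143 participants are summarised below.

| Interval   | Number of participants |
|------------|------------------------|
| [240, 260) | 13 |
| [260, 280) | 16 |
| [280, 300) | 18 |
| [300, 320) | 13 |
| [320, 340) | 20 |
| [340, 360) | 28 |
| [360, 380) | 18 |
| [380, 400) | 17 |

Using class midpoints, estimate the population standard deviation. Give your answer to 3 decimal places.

43.674

Midpoints: 250, 270, 290, 310, 330, 350, 370, 390
n = 143, Σfm = 46510, mean = 325.2448
Σfm² = 15399900
Σf(m − x̄)² = Σfm² − (Σfm)²/n = 15399900 − 46510²/143 = 272766.4336
Population variance = 272766.4336 / 143 = 1907.4576
Standard deviation = √1907.4576 = 43.6744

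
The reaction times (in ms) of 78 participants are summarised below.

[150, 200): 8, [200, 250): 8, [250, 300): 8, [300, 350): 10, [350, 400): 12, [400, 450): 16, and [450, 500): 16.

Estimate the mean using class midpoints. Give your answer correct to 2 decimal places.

Midpoints: 175, 225, 275, 325, 375, 425, 475
Σfm = 8×175 + 8×225 + 8×275 + 10×325 + 12×375 + 16×425 + 16×475 = 27550
n = Σf = 78
Mean = 27550 / 78 = 353.2051

353.21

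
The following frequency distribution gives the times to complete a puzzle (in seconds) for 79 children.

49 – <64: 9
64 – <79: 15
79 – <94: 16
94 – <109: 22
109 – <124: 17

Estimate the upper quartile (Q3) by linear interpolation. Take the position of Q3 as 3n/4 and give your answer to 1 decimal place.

Cumulative frequencies: 9, 24, 40, 62, 79
n = 79; position = 3n/4 = 59.25.
This falls in the class 94 – <109: L = 94, F = 40, f = 22, h = 15.
Upper quartile ≈ 94 + ((59.25 − 40) / 22) × 15 = 107.1250

107.1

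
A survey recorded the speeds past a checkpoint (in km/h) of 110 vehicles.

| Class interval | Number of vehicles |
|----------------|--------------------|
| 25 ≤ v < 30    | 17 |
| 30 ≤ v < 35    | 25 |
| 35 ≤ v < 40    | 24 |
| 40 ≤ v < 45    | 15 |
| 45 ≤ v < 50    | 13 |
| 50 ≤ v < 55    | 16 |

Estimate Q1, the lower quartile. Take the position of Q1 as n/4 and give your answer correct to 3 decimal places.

32.100

Cumulative frequencies: 17, 42, 66, 81, 94, 110
n = 110; position = n/4 = 27.5.
This falls in the class 30 ≤ v < 35: L = 30, F = 17, f = 25, h = 5.
Lower quartile ≈ 30 + ((27.5 − 17) / 25) × 5 = 32.1000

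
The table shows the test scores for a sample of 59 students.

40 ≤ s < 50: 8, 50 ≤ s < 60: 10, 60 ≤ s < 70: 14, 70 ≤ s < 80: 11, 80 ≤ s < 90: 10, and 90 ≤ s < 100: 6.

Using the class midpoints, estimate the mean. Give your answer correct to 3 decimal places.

Midpoints: 45, 55, 65, 75, 85, 95
Σfm = 8×45 + 10×55 + 14×65 + 11×75 + 10×85 + 6×95 = 4065
n = Σf = 59
Mean = 4065 / 59 = 68.8983

68.898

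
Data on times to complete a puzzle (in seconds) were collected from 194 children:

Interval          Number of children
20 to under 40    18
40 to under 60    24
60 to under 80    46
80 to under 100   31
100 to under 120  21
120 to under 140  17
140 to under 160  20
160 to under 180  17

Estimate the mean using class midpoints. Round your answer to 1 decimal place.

93.6

Midpoints: 30, 50, 70, 90, 110, 130, 150, 170
Σfm = 18×30 + 24×50 + 46×70 + 31×90 + 21×110 + 17×130 + 20×150 + 17×170 = 18160
n = Σf = 194
Mean = 18160 / 194 = 93.6082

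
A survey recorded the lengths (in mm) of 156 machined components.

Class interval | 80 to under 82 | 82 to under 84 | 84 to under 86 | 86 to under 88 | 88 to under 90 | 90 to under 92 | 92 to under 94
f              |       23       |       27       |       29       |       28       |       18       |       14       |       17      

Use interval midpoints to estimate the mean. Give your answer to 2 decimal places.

86.29

Midpoints: 81, 83, 85, 87, 89, 91, 93
Σfm = 23×81 + 27×83 + 29×85 + 28×87 + 18×89 + 14×91 + 17×93 = 13462
n = Σf = 156
Mean = 13462 / 156 = 86.2949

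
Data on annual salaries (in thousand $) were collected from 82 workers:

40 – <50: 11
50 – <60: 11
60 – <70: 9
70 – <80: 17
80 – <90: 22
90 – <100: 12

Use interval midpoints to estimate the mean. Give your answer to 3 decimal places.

Midpoints: 45, 55, 65, 75, 85, 95
Σfm = 11×45 + 11×55 + 9×65 + 17×75 + 22×85 + 12×95 = 5970
n = Σf = 82
Mean = 5970 / 82 = 72.8049

72.805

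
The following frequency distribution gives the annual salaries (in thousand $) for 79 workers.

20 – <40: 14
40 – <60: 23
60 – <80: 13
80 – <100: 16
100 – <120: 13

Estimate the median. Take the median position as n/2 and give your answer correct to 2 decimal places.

63.85

Cumulative frequencies: 14, 37, 50, 66, 79
n = 79; position = n/2 = 39.5.
This falls in the class 60 – <80: L = 60, F = 37, f = 13, h = 20.
Median ≈ 60 + ((39.5 − 37) / 13) × 20 = 63.8462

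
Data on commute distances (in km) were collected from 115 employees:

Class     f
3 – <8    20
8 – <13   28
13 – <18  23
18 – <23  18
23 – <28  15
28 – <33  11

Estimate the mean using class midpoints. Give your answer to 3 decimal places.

16.065

Midpoints: 5.5, 10.5, 15.5, 20.5, 25.5, 30.5
Σfm = 20×5.5 + 28×10.5 + 23×15.5 + 18×20.5 + 15×25.5 + 11×30.5 = 1847.5
n = Σf = 115
Mean = 1847.5 / 115 = 16.0652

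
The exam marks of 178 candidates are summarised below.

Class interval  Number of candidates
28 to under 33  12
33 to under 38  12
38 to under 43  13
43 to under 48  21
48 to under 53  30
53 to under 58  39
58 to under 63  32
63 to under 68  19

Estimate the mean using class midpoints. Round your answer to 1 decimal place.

Midpoints: 30.5, 35.5, 40.5, 45.5, 50.5, 55.5, 60.5, 65.5
Σfm = 12×30.5 + 12×35.5 + 13×40.5 + 21×45.5 + 30×50.5 + 39×55.5 + 32×60.5 + 19×65.5 = 9134
n = Σf = 178
Mean = 9134 / 178 = 51.3146

51.3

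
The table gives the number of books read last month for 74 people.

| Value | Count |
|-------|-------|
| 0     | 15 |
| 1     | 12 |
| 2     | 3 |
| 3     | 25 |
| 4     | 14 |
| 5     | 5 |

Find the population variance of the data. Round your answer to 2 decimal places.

2.55

Values: 0, 1, 2, 3, 4, 5
n = 74, Σfx = 174, mean = 2.3514
Σfx² = 598
Σf(x − x̄)² = Σfx² − (Σfx)²/n = 598 − 174²/74 = 188.8649
Population variance = 188.8649 / 74 = 2.5522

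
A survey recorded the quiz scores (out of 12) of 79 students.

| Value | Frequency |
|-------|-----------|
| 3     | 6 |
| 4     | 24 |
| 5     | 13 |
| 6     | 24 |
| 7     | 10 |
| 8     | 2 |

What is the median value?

Cumulative frequencies: 6, 30, 43, 67, 77, 79
n = 79, so the median is the value in position (n+1)/2 = 40.
Position 40 falls at value 5.

5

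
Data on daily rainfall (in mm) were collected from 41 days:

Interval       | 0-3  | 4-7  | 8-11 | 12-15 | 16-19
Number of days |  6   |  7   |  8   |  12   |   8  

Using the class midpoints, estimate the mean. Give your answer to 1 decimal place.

10.4

Midpoints: 1.5, 5.5, 9.5, 13.5, 17.5
Σfm = 6×1.5 + 7×5.5 + 8×9.5 + 12×13.5 + 8×17.5 = 425.5
n = Σf = 41
Mean = 425.5 / 41 = 10.3780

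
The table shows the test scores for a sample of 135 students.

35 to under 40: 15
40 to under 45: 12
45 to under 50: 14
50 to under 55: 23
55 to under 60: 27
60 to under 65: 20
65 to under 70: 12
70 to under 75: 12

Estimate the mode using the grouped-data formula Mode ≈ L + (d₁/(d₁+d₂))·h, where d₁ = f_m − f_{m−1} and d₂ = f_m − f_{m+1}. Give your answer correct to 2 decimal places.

56.82

Modal class: 55 to under 60 (highest frequency 27).
d₁ = 27 − 23 = 4, d₂ = 27 − 20 = 7
Mode ≈ 55 + (4/(4+7)) × 5 = 55 + 1.8182 = 56.8182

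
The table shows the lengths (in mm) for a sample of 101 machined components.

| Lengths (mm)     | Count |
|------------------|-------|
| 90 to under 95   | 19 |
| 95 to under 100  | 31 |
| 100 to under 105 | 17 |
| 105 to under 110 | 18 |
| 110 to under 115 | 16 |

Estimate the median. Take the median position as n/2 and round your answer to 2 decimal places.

Cumulative frequencies: 19, 50, 67, 85, 101
n = 101; position = n/2 = 50.5.
This falls in the class 100 to under 105: L = 100, F = 50, f = 17, h = 5.
Median ≈ 100 + ((50.5 − 50) / 17) × 5 = 100.1471

100.15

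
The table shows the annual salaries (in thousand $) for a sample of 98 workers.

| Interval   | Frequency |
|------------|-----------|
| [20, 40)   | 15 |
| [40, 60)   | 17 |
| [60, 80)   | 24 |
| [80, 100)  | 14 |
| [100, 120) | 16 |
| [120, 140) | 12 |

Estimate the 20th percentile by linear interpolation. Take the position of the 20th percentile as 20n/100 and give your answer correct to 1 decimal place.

45.4

Cumulative frequencies: 15, 32, 56, 70, 86, 98
n = 98; position = 20n/100 = 19.6.
This falls in the class [40, 60): L = 40, F = 15, f = 17, h = 20.
20th percentile ≈ 40 + ((19.6 − 15) / 17) × 20 = 45.4118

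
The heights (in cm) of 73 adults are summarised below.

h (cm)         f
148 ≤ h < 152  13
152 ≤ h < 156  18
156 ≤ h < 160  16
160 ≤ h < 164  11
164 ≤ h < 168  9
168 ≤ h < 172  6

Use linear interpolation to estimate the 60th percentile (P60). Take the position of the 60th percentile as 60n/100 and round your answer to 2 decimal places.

Cumulative frequencies: 13, 31, 47, 58, 67, 73
n = 73; position = 60n/100 = 43.8.
This falls in the class 156 ≤ h < 160: L = 156, F = 31, f = 16, h = 4.
60th percentile ≈ 156 + ((43.8 − 31) / 16) × 4 = 159.2000

159.20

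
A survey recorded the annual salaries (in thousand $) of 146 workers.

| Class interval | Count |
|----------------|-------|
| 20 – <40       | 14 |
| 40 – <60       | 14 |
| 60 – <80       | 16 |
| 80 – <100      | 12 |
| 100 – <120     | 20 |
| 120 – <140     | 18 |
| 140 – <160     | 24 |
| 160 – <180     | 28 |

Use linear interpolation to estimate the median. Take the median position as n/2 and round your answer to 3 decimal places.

117.000

Cumulative frequencies: 14, 28, 44, 56, 76, 94, 118, 146
n = 146; position = n/2 = 73.
This falls in the class 100 – <120: L = 100, F = 56, f = 20, h = 20.
Median ≈ 100 + ((73 − 56) / 20) × 20 = 117.0000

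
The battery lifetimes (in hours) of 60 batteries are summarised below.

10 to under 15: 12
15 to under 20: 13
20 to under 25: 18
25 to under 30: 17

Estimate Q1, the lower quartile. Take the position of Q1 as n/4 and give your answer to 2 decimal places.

16.15

Cumulative frequencies: 12, 25, 43, 60
n = 60; position = n/4 = 15.
This falls in the class 15 to under 20: L = 15, F = 12, f = 13, h = 5.
Lower quartile ≈ 15 + ((15 − 12) / 13) × 5 = 16.1538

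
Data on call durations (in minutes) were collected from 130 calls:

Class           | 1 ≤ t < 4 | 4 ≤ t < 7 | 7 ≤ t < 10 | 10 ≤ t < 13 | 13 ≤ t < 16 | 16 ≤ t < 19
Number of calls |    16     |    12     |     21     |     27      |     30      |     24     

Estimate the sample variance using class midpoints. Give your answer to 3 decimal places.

Midpoints: 2.5, 5.5, 8.5, 11.5, 14.5, 17.5
n = 130, Σfm = 1450, mean = 11.1538
Σfm² = 19208.5
Σf(m − x̄)² = Σfm² − (Σfm)²/n = 19208.5 − 1450²/130 = 3035.4231
Sample variance = 3035.4231 / 129 = 23.5304

23.530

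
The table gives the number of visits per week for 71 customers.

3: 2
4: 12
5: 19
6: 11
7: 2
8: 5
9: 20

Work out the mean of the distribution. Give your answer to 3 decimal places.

6.324

Values: 3, 4, 5, 6, 7, 8, 9
Σfx = 2×3 + 12×4 + 19×5 + 11×6 + 2×7 + 5×8 + 20×9 = 449
n = Σf = 71
Mean = 449 / 71 = 6.3239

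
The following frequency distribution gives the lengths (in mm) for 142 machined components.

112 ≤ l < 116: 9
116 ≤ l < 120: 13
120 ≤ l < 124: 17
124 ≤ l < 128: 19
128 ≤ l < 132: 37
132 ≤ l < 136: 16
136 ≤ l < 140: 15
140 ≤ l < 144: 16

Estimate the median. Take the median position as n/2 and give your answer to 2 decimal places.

Cumulative frequencies: 9, 22, 39, 58, 95, 111, 126, 142
n = 142; position = n/2 = 71.
This falls in the class 128 ≤ l < 132: L = 128, F = 58, f = 37, h = 4.
Median ≈ 128 + ((71 − 58) / 37) × 4 = 129.4054

129.41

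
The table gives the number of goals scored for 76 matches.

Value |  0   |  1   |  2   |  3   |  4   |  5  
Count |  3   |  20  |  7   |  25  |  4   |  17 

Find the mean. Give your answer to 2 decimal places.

Values: 0, 1, 2, 3, 4, 5
Σfx = 3×0 + 20×1 + 7×2 + 25×3 + 4×4 + 17×5 = 210
n = Σf = 76
Mean = 210 / 76 = 2.7632

2.76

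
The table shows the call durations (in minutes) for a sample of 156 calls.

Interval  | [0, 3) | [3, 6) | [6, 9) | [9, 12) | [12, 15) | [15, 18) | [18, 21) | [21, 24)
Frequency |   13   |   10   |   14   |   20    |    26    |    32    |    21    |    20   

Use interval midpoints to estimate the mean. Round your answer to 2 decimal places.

Midpoints: 1.5, 4.5, 7.5, 10.5, 13.5, 16.5, 19.5, 22.5
Σfm = 13×1.5 + 10×4.5 + 14×7.5 + 20×10.5 + 26×13.5 + 32×16.5 + 21×19.5 + 20×22.5 = 2118
n = Σf = 156
Mean = 2118 / 156 = 13.5769

13.58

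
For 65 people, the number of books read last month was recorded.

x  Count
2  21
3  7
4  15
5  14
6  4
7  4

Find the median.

4

Cumulative frequencies: 21, 28, 43, 57, 61, 65
n = 65, so the median is the value in position (n+1)/2 = 33.
Position 33 falls at value 4.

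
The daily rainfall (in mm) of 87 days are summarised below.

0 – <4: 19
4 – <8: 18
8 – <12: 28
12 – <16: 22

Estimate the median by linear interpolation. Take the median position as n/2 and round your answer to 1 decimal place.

Cumulative frequencies: 19, 37, 65, 87
n = 87; position = n/2 = 43.5.
This falls in the class 8 – <12: L = 8, F = 37, f = 28, h = 4.
Median ≈ 8 + ((43.5 − 37) / 28) × 4 = 8.9286

8.9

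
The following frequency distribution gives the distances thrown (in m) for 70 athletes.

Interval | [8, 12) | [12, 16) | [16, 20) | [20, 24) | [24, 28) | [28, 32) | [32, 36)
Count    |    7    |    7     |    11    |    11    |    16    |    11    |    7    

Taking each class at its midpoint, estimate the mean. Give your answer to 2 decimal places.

22.74

Midpoints: 10, 14, 18, 22, 26, 30, 34
Σfm = 7×10 + 7×14 + 11×18 + 11×22 + 16×26 + 11×30 + 7×34 = 1592
n = Σf = 70
Mean = 1592 / 70 = 22.7429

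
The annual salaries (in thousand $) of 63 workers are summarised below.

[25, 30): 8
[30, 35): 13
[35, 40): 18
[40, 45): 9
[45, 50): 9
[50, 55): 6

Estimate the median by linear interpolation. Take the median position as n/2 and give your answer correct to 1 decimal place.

37.9

Cumulative frequencies: 8, 21, 39, 48, 57, 63
n = 63; position = n/2 = 31.5.
This falls in the class [35, 40): L = 35, F = 21, f = 18, h = 5.
Median ≈ 35 + ((31.5 − 21) / 18) × 5 = 37.9167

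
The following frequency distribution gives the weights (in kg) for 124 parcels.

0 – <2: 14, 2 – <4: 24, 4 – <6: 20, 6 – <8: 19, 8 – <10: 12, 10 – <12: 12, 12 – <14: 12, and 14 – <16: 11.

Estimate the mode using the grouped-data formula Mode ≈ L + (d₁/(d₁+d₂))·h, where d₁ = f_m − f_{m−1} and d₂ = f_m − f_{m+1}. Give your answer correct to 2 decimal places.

Modal class: 2 – <4 (highest frequency 24).
d₁ = 24 − 14 = 10, d₂ = 24 − 20 = 4
Mode ≈ 2 + (10/(10+4)) × 2 = 2 + 1.4286 = 3.4286

3.43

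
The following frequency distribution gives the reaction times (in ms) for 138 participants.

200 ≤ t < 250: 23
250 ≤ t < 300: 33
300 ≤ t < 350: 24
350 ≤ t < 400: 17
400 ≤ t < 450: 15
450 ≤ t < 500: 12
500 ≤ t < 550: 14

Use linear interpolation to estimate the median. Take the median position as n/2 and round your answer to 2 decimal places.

327.08

Cumulative frequencies: 23, 56, 80, 97, 112, 124, 138
n = 138; position = n/2 = 69.
This falls in the class 300 ≤ t < 350: L = 300, F = 56, f = 24, h = 50.
Median ≈ 300 + ((69 − 56) / 24) × 50 = 327.0833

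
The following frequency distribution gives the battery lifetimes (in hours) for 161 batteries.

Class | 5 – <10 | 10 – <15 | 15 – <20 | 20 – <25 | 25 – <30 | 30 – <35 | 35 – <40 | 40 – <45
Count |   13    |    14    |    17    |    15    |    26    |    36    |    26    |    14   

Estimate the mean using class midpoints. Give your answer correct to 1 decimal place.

Midpoints: 7.5, 12.5, 17.5, 22.5, 27.5, 32.5, 37.5, 42.5
Σfm = 13×7.5 + 14×12.5 + 17×17.5 + 15×22.5 + 26×27.5 + 36×32.5 + 26×37.5 + 14×42.5 = 4362.5
n = Σf = 161
Mean = 4362.5 / 161 = 27.0963

27.1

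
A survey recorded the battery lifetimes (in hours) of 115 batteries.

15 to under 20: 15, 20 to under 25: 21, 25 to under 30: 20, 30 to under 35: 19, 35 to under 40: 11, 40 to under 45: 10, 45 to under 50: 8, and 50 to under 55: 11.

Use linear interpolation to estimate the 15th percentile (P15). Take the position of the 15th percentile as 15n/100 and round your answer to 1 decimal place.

20.5

Cumulative frequencies: 15, 36, 56, 75, 86, 96, 104, 115
n = 115; position = 15n/100 = 17.25.
This falls in the class 20 to under 25: L = 20, F = 15, f = 21, h = 5.
15th percentile ≈ 20 + ((17.25 − 15) / 21) × 5 = 20.5357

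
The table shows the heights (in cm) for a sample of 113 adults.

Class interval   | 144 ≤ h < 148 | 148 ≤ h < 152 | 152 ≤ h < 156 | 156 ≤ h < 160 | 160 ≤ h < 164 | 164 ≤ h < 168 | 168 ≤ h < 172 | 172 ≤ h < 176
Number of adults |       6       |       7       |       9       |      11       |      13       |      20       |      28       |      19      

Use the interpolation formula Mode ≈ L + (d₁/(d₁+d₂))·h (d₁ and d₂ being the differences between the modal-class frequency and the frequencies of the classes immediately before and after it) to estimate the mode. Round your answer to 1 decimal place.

Modal class: 168 ≤ h < 172 (highest frequency 28).
d₁ = 28 − 20 = 8, d₂ = 28 − 19 = 9
Mode ≈ 168 + (8/(8+9)) × 4 = 168 + 1.8824 = 169.8824

169.9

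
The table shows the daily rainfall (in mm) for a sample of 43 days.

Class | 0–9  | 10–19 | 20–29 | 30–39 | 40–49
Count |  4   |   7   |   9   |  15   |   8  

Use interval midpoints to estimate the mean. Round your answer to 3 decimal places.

Midpoints: 4.5, 14.5, 24.5, 34.5, 44.5
Σfm = 4×4.5 + 7×14.5 + 9×24.5 + 15×34.5 + 8×44.5 = 1213.5
n = Σf = 43
Mean = 1213.5 / 43 = 28.2209

28.221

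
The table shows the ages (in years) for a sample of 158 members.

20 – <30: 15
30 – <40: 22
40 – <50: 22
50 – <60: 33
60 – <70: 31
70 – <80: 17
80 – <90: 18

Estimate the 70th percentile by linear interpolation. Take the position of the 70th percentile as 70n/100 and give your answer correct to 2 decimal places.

Cumulative frequencies: 15, 37, 59, 92, 123, 140, 158
n = 158; position = 70n/100 = 110.6.
This falls in the class 60 – <70: L = 60, F = 92, f = 31, h = 10.
70th percentile ≈ 60 + ((110.6 − 92) / 31) × 10 = 66.0000

66.00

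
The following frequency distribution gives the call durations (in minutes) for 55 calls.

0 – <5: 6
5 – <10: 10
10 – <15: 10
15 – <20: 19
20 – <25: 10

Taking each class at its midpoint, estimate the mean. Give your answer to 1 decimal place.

Midpoints: 2.5, 7.5, 12.5, 17.5, 22.5
Σfm = 6×2.5 + 10×7.5 + 10×12.5 + 19×17.5 + 10×22.5 = 772.5
n = Σf = 55
Mean = 772.5 / 55 = 14.0455

14.0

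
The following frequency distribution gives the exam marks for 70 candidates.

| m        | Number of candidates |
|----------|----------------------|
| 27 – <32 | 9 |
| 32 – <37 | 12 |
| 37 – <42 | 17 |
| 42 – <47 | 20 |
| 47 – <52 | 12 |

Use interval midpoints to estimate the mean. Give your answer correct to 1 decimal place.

Midpoints: 29.5, 34.5, 39.5, 44.5, 49.5
Σfm = 9×29.5 + 12×34.5 + 17×39.5 + 20×44.5 + 12×49.5 = 2835
n = Σf = 70
Mean = 2835 / 70 = 40.5000

40.5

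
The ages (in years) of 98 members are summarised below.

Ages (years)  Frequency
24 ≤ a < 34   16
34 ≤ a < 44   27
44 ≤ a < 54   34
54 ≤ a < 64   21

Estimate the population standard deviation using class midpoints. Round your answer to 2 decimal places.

9.96

Midpoints: 29, 39, 49, 59
n = 98, Σfm = 4422, mean = 45.1224
Σfm² = 209258
Σf(m − x̄)² = Σfm² − (Σfm)²/n = 209258 − 4422²/98 = 9726.5306
Population variance = 9726.5306 / 98 = 99.2503
Standard deviation = √99.2503 = 9.9624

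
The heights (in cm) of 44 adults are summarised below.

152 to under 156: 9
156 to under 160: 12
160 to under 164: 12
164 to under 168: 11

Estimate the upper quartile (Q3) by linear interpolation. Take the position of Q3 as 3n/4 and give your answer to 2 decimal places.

164.00

Cumulative frequencies: 9, 21, 33, 44
n = 44; position = 3n/4 = 33.
This falls in the class 160 to under 164: L = 160, F = 21, f = 12, h = 4.
Upper quartile ≈ 160 + ((33 − 21) / 12) × 4 = 164.0000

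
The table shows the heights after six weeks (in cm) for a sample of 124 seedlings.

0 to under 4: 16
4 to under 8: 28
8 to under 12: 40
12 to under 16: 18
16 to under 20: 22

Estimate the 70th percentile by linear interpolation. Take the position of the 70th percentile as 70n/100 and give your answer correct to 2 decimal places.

12.62

Cumulative frequencies: 16, 44, 84, 102, 124
n = 124; position = 70n/100 = 86.8.
This falls in the class 12 to under 16: L = 12, F = 84, f = 18, h = 4.
70th percentile ≈ 12 + ((86.8 − 84) / 18) × 4 = 12.6222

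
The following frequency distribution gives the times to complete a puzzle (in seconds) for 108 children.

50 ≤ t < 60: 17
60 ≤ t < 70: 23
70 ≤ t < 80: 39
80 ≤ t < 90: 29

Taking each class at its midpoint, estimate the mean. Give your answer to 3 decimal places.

72.407

Midpoints: 55, 65, 75, 85
Σfm = 17×55 + 23×65 + 39×75 + 29×85 = 7820
n = Σf = 108
Mean = 7820 / 108 = 72.4074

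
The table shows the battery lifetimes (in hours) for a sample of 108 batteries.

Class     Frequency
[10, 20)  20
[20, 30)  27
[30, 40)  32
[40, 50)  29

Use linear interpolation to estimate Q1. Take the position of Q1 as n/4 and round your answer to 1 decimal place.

Cumulative frequencies: 20, 47, 79, 108
n = 108; position = n/4 = 27.
This falls in the class [20, 30): L = 20, F = 20, f = 27, h = 10.
Lower quartile ≈ 20 + ((27 − 20) / 27) × 10 = 22.5926

22.6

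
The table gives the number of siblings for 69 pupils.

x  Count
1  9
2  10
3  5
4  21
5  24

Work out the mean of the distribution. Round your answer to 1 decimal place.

Values: 1, 2, 3, 4, 5
Σfx = 9×1 + 10×2 + 5×3 + 21×4 + 24×5 = 248
n = Σf = 69
Mean = 248 / 69 = 3.5942

3.6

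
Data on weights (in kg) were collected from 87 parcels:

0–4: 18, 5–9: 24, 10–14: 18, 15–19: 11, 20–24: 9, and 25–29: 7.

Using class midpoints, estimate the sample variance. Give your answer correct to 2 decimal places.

59.55

Midpoints: 2, 7, 12, 17, 22, 27
n = 87, Σfm = 994, mean = 11.4253
Σfm² = 16478
Σf(m − x̄)² = Σfm² − (Σfm)²/n = 16478 − 994²/87 = 5121.2644
Sample variance = 5121.2644 / 86 = 59.5496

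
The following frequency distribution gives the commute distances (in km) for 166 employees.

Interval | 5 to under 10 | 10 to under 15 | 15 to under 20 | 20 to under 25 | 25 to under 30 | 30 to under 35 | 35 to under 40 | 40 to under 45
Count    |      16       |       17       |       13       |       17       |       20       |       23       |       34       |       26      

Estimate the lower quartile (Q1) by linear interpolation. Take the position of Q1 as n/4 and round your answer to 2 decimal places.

18.27

Cumulative frequencies: 16, 33, 46, 63, 83, 106, 140, 166
n = 166; position = n/4 = 41.5.
This falls in the class 15 to under 20: L = 15, F = 33, f = 13, h = 5.
Lower quartile ≈ 15 + ((41.5 − 33) / 13) × 5 = 18.2692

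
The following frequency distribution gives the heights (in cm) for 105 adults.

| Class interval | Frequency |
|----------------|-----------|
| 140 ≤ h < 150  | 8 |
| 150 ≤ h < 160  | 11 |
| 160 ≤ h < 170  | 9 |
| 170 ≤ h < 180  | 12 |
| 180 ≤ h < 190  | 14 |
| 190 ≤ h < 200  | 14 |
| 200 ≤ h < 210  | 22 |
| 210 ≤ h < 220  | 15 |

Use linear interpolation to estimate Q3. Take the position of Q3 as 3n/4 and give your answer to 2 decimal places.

Cumulative frequencies: 8, 19, 28, 40, 54, 68, 90, 105
n = 105; position = 3n/4 = 78.75.
This falls in the class 200 ≤ h < 210: L = 200, F = 68, f = 22, h = 10.
Upper quartile ≈ 200 + ((78.75 − 68) / 22) × 10 = 204.8864

204.89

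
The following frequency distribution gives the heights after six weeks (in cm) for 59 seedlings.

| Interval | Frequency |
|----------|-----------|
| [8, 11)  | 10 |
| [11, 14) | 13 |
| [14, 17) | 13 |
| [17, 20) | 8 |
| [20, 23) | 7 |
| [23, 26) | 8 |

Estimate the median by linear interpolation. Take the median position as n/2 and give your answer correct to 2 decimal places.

Cumulative frequencies: 10, 23, 36, 44, 51, 59
n = 59; position = n/2 = 29.5.
This falls in the class [14, 17): L = 14, F = 23, f = 13, h = 3.
Median ≈ 14 + ((29.5 − 23) / 13) × 3 = 15.5000

15.50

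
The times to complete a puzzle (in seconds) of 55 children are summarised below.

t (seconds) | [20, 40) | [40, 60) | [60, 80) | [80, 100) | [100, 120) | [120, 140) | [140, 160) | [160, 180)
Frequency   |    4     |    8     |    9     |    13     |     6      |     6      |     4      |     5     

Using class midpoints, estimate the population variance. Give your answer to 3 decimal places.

1599.471

Midpoints: 30, 50, 70, 90, 110, 130, 150, 170
n = 55, Σfm = 5210, mean = 94.7273
Σfm² = 581500
Σf(m − x̄)² = Σfm² − (Σfm)²/n = 581500 − 5210²/55 = 87970.9091
Population variance = 87970.9091 / 55 = 1599.4711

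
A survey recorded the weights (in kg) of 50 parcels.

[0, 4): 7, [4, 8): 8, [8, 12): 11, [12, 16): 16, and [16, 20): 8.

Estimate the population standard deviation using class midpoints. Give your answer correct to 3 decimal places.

Midpoints: 2, 6, 10, 14, 18
n = 50, Σfm = 540, mean = 10.8000
Σfm² = 7144
Σf(m − x̄)² = Σfm² − (Σfm)²/n = 7144 − 540²/50 = 1312.0000
Population variance = 1312.0000 / 50 = 26.2400
Standard deviation = √26.2400 = 5.1225

5.122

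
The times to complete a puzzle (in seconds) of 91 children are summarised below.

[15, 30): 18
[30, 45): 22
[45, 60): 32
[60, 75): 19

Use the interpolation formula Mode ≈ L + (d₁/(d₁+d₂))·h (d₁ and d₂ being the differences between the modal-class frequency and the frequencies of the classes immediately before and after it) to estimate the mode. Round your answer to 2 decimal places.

Modal class: [45, 60) (highest frequency 32).
d₁ = 32 − 22 = 10, d₂ = 32 − 19 = 13
Mode ≈ 45 + (10/(10+13)) × 15 = 45 + 6.5217 = 51.5217

51.52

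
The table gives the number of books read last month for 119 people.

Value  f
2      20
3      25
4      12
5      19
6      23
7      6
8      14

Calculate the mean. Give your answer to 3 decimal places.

4.622

Values: 2, 3, 4, 5, 6, 7, 8
Σfx = 20×2 + 25×3 + 12×4 + 19×5 + 23×6 + 6×7 + 14×8 = 550
n = Σf = 119
Mean = 550 / 119 = 4.6218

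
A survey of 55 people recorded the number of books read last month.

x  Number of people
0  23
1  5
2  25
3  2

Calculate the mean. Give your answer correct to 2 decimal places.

1.11

Values: 0, 1, 2, 3
Σfx = 23×0 + 5×1 + 25×2 + 2×3 = 61
n = Σf = 55
Mean = 61 / 55 = 1.1091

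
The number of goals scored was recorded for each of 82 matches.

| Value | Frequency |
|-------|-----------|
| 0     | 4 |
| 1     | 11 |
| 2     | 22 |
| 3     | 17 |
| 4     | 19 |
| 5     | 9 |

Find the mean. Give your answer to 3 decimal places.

2.768

Values: 0, 1, 2, 3, 4, 5
Σfx = 4×0 + 11×1 + 22×2 + 17×3 + 19×4 + 9×5 = 227
n = Σf = 82
Mean = 227 / 82 = 2.7683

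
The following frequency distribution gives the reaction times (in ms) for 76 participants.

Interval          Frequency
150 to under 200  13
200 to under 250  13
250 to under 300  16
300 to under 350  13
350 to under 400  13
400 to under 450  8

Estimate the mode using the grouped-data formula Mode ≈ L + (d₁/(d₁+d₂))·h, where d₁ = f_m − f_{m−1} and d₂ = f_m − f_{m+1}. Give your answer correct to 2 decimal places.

Modal class: 250 to under 300 (highest frequency 16).
d₁ = 16 − 13 = 3, d₂ = 16 − 13 = 3
Mode ≈ 250 + (3/(3+3)) × 50 = 250 + 25.0000 = 275.0000

275.00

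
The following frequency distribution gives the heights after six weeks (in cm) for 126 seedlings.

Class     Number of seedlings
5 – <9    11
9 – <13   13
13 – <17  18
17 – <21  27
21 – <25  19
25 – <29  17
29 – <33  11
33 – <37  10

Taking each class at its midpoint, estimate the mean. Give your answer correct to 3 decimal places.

Midpoints: 7, 11, 15, 19, 23, 27, 31, 35
Σfm = 11×7 + 13×11 + 18×15 + 27×19 + 19×23 + 17×27 + 11×31 + 10×35 = 2590
n = Σf = 126
Mean = 2590 / 126 = 20.5556

20.556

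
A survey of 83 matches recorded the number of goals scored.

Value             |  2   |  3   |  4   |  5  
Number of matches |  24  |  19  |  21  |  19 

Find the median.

Cumulative frequencies: 24, 43, 64, 83
n = 83, so the median is the value in position (n+1)/2 = 42.
Position 42 falls at value 3.

3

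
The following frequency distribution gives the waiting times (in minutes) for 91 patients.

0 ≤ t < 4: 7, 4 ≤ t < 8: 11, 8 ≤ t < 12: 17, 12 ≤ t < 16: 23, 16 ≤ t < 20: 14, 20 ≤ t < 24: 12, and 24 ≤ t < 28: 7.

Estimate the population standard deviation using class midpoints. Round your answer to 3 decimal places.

6.617

Midpoints: 2, 6, 10, 14, 18, 22, 26
n = 91, Σfm = 1270, mean = 13.9560
Σfm² = 21708
Σf(m − x̄)² = Σfm² − (Σfm)²/n = 21708 − 1270²/91 = 3983.8242
Population variance = 3983.8242 / 91 = 43.7783
Standard deviation = √43.7783 = 6.6165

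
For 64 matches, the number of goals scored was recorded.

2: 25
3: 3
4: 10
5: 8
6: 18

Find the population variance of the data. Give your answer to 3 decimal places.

Values: 2, 3, 4, 5, 6
n = 64, Σfx = 247, mean = 3.8594
Σfx² = 1135
Σf(x − x̄)² = Σfx² − (Σfx)²/n = 1135 − 247²/64 = 181.7344
Population variance = 181.7344 / 64 = 2.8396

2.840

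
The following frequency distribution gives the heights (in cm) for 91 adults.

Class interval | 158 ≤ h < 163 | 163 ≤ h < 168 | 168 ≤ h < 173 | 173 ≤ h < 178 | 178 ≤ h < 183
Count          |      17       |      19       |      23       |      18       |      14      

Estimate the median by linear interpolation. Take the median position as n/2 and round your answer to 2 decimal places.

170.07

Cumulative frequencies: 17, 36, 59, 77, 91
n = 91; position = n/2 = 45.5.
This falls in the class 168 ≤ h < 173: L = 168, F = 36, f = 23, h = 5.
Median ≈ 168 + ((45.5 − 36) / 23) × 5 = 170.0652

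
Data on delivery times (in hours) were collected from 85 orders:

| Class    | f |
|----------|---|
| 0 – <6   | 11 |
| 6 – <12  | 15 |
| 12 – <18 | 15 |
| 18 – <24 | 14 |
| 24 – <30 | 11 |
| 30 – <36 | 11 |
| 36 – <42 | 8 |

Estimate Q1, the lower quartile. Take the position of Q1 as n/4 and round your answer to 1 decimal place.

Cumulative frequencies: 11, 26, 41, 55, 66, 77, 85
n = 85; position = n/4 = 21.25.
This falls in the class 6 – <12: L = 6, F = 11, f = 15, h = 6.
Lower quartile ≈ 6 + ((21.25 − 11) / 15) × 6 = 10.1000

10.1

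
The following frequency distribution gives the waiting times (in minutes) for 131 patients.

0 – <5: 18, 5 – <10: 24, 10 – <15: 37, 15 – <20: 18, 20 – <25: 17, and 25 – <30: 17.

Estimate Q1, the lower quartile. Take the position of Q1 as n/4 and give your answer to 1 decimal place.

8.1

Cumulative frequencies: 18, 42, 79, 97, 114, 131
n = 131; position = n/4 = 32.75.
This falls in the class 5 – <10: L = 5, F = 18, f = 24, h = 5.
Lower quartile ≈ 5 + ((32.75 − 18) / 24) × 5 = 8.0729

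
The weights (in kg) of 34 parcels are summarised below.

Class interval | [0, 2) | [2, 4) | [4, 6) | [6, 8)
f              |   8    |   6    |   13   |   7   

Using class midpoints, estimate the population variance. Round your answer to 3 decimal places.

4.516

Midpoints: 1, 3, 5, 7
n = 34, Σfm = 140, mean = 4.1176
Σfm² = 730
Σf(m − x̄)² = Σfm² − (Σfm)²/n = 730 − 140²/34 = 153.5294
Population variance = 153.5294 / 34 = 4.5156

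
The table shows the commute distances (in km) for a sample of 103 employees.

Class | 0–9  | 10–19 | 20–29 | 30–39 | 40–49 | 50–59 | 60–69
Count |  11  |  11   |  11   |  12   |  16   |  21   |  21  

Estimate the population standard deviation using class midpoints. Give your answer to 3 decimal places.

Midpoints: 4.5, 14.5, 24.5, 34.5, 44.5, 54.5, 64.5
n = 103, Σfm = 4103.5, mean = 39.8398
Σfm² = 204845.75
Σf(m − x̄)² = Σfm² − (Σfm)²/n = 204845.75 − 4103.5²/103 = 41363.1068
Population variance = 41363.1068 / 103 = 401.5836
Standard deviation = √401.5836 = 20.0395

20.040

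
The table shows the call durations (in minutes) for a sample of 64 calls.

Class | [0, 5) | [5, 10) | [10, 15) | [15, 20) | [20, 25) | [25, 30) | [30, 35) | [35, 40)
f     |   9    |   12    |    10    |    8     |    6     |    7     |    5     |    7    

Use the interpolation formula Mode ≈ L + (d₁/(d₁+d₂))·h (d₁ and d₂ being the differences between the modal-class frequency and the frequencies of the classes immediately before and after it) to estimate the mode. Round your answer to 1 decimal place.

8.0

Modal class: [5, 10) (highest frequency 12).
d₁ = 12 − 9 = 3, d₂ = 12 − 10 = 2
Mode ≈ 5 + (3/(3+2)) × 5 = 5 + 3.0000 = 8.0000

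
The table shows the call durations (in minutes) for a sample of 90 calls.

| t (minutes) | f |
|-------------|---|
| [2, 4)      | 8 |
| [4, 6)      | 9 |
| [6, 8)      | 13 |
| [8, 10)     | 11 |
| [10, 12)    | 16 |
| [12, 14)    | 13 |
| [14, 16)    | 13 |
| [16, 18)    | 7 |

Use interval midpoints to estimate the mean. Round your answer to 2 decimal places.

10.20

Midpoints: 3, 5, 7, 9, 11, 13, 15, 17
Σfm = 8×3 + 9×5 + 13×7 + 11×9 + 16×11 + 13×13 + 13×15 + 7×17 = 918
n = Σf = 90
Mean = 918 / 90 = 10.2000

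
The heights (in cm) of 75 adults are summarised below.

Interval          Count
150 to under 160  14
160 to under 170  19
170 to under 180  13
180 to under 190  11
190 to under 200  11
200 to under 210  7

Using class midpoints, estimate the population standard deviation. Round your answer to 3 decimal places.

16.014

Midpoints: 155, 165, 175, 185, 195, 205
n = 75, Σfm = 13195, mean = 175.9333
Σfm² = 2340675
Σf(m − x̄)² = Σfm² − (Σfm)²/n = 2340675 − 13195²/75 = 19234.6667
Population variance = 19234.6667 / 75 = 256.4622
Standard deviation = √256.4622 = 16.0144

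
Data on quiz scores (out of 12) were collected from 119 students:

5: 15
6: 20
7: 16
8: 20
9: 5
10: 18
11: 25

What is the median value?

8

Cumulative frequencies: 15, 35, 51, 71, 76, 94, 119
n = 119, so the median is the value in position (n+1)/2 = 60.
Position 60 falls at value 8.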